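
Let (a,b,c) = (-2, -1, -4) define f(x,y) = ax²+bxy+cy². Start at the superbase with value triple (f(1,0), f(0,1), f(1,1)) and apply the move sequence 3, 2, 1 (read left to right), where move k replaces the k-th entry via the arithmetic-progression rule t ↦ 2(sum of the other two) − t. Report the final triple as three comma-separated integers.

start (-2,-4,-7) = (f(1,0),f(0,1),f(1,1))
replace slot 3: 2·((-2)+(-4)) − (-7) = -5 → (-2,-4,-5)
replace slot 2: 2·((-2)+(-5)) − (-4) = -10 → (-2,-10,-5)
replace slot 1: 2·((-10)+(-5)) − (-2) = -28 → (-28,-10,-5)

-28,-10,-5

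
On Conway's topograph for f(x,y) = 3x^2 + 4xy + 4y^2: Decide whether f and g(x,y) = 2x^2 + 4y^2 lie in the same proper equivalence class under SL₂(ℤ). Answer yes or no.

D₁ = -32, D₂ = -32
f: translate: b→-2 (≡4 mod 6), so (3,4,4)→(3,-2,3)
f: flip: (3,-2,3)→(3,2,3)
f: reduced (well bottom): (3,2,3) with a≤c, −a<b≤a
g: reduced (well bottom): (2,0,4) with a≤c, −a<b≤a
reduced forms (3, 2, 3) vs (2, 0, 4) ⇒ inequivalent

no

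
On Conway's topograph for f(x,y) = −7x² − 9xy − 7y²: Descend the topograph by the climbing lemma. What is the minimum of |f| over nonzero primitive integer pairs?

translate: b→-5 (≡9 mod 14), so (7,9,7)→(7,-5,5)
flip: (7,-5,5)→(5,5,7)
reduced (well bottom): (5,5,7) with a≤c, −a<b≤a
well minimum |f| = |-5| = 5 (negative-definite)

5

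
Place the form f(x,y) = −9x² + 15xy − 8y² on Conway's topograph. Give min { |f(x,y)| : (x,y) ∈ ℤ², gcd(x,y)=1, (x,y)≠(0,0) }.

translate: b→3 (≡-15 mod 18), so (9,-15,8)→(9,3,2)
flip: (9,3,2)→(2,-3,9)
translate: b→1 (≡-3 mod 4), so (2,-3,9)→(2,1,8)
reduced (well bottom): (2,1,8) with a≤c, −a<b≤a
well minimum |f| = |-2| = 2 (negative-definite)

2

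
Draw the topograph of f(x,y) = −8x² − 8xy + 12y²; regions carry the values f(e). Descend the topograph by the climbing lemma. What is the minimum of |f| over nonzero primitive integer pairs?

descent: ρ → (12,8,-8)  [lands on river]
river: ρ → (-8,8,12)
river: ρ → (12,16,-4)
river: ρ → (-4,16,12)
closes: descent 1, river 4
min |a| on river = 4

4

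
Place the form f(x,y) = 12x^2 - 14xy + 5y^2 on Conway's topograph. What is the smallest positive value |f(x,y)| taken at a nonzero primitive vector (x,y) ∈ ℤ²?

translate: b→10 (≡-14 mod 24), so (12,-14,5)→(12,10,3)
flip: (12,10,3)→(3,-10,12)
translate: b→2 (≡-10 mod 6), so (3,-10,12)→(3,2,4)
reduced (well bottom): (3,2,4) with a≤c, −a<b≤a
well minimum = a = 3

3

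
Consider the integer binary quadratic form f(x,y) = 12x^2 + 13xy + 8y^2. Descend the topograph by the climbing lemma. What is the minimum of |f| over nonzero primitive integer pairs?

translate: b→-11 (≡13 mod 24), so (12,13,8)→(12,-11,7)
flip: (12,-11,7)→(7,11,12)
translate: b→-3 (≡11 mod 14), so (7,11,12)→(7,-3,8)
reduced (well bottom): (7,-3,8) with a≤c, −a<b≤a
well minimum = a = 7

7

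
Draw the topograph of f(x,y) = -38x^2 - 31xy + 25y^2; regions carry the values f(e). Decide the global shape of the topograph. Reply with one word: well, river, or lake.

D = b²−4ac = (-31)² − 4·(-38)·25 = 4761
D = 69² is a perfect square ⇒ form factors over ℤ ⇒ lakes

lake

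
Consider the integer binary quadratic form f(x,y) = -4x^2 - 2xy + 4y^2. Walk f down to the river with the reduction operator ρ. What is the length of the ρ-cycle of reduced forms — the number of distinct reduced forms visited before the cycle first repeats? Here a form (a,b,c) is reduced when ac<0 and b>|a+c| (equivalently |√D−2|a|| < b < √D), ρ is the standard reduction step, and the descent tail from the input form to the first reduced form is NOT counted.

D = 68, ⌊√D⌋ = 8
descent: ρ → (4,2,-4)  [lands on river]
river: ρ → (-4,6,2)
river: ρ → (2,6,-4)
river: ρ → (-4,2,4)
river: ρ → (4,6,-2)
river: ρ → (-2,6,4)
ρ-cycle length = 6 (tail of 1 descent step not counted)

6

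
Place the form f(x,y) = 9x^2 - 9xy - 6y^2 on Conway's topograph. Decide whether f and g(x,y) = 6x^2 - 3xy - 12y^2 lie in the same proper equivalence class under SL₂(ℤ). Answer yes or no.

D₁ = 297, D₂ = 297
river cycle of f (length 4): (-6, 9, 9), (9, 9, -6), (-6, 15, 3), (3, 15, -6)
river cycle of g (length 4): (6, 9, -9), (-9, 9, 6), (6, 15, -3), (-3, 15, 6)
cycles differ ⇒ inequivalent

no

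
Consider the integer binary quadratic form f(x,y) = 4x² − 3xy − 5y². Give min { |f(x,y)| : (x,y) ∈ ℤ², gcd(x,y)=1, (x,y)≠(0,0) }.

descent: ρ → (-5,3,4)  [lands on river]
river: ρ → (4,5,-4)
river: ρ → (-4,3,5)
river: ρ → (5,7,-2)
river: ρ → (-2,9,1)
river: ρ → (1,9,-2)
river: ρ → (-2,7,5)
river: ρ → (5,3,-4)
river: ρ → (-4,5,4)
river: ρ → (4,3,-5)
river: ρ → (-5,7,2)
river: ρ → (2,9,-1)
river: ρ → (-1,9,2)
river: ρ → (2,7,-5)
closes: descent 1, river 14
min |a| on river = 1

1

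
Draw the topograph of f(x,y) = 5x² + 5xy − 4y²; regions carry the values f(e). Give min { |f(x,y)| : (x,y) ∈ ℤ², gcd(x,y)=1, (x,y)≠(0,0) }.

river: ρ → (-4,3,6)
river: ρ → (6,9,-1)
river: ρ → (-1,9,6)
river: ρ → (6,3,-4)
river: ρ → (-4,5,5)
river: ρ → (5,5,-4)
closes: descent 0, river 6
min |a| on river = 1

1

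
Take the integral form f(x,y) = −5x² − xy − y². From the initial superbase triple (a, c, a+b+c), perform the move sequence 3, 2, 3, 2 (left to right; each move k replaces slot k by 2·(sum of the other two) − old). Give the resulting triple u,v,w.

start (-5,-1,-7) = (f(1,0),f(0,1),f(1,1))
replace slot 3: 2·((-5)+(-1)) − (-7) = -5 → (-5,-1,-5)
replace slot 2: 2·((-5)+(-5)) − (-1) = -19 → (-5,-19,-5)
replace slot 3: 2·((-5)+(-19)) − (-5) = -43 → (-5,-19,-43)
replace slot 2: 2·((-5)+(-43)) − (-19) = -77 → (-5,-77,-43)

-5,-77,-43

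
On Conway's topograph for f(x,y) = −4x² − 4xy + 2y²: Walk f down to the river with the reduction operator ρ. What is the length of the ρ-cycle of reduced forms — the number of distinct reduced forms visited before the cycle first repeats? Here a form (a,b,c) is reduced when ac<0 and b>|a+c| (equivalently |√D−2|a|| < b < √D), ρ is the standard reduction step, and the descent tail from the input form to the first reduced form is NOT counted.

D = 48, ⌊√D⌋ = 6
descent: ρ → (2,4,-4)  [lands on river]
river: ρ → (-4,4,2)
ρ-cycle length = 2 (tail of 1 descent step not counted)

2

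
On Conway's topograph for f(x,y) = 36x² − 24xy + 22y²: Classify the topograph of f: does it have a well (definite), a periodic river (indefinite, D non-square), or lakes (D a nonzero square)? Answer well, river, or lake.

D = b²−4ac = (-24)² − 4·36·22 = -2592
D < 0 ⇒ definite ⇒ every region one sign ⇒ single well

well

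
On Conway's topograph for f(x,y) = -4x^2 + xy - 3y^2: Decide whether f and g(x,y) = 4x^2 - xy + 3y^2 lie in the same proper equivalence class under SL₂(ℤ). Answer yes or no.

D₁ = -47, D₂ = -47
f is negative-definite; reduce −f:
−f: flip: (4,-1,3)→(3,1,4)
−f: reduced (well bottom): (3,1,4) with a≤c, −a<b≤a
flip sign back: reduced form of f is (-3,-1,-4)
g: flip: (4,-1,3)→(3,1,4)
g: reduced (well bottom): (3,1,4) with a≤c, −a<b≤a
reduced forms (-3, -1, -4) vs (3, 1, 4) ⇒ inequivalent

no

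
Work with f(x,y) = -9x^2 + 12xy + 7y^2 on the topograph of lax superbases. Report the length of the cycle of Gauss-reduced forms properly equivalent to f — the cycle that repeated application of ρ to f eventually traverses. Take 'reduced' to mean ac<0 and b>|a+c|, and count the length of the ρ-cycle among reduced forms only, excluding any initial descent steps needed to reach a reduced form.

D = 396, ⌊√D⌋ = 19
river: ρ → (7,16,-5)
river: ρ → (-5,14,10)
river: ρ → (10,6,-9)
river: ρ → (-9,12,7)
ρ-cycle length = 4 (tail of 0 descent steps not counted)

4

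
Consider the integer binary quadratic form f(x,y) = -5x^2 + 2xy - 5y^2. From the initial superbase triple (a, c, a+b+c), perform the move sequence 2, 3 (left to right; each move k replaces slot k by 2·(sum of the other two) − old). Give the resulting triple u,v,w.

start (-5,-5,-8) = (f(1,0),f(0,1),f(1,1))
replace slot 2: 2·((-5)+(-8)) − (-5) = -21 → (-5,-21,-8)
replace slot 3: 2·((-5)+(-21)) − (-8) = -44 → (-5,-21,-44)

-5,-21,-44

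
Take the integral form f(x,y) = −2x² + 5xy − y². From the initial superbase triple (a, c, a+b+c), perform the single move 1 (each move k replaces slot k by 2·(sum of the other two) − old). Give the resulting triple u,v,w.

start (-2,-1,2) = (f(1,0),f(0,1),f(1,1))
replace slot 1: 2·((-1)+2) − (-2) = 4 → (4,-1,2)

4,-1,2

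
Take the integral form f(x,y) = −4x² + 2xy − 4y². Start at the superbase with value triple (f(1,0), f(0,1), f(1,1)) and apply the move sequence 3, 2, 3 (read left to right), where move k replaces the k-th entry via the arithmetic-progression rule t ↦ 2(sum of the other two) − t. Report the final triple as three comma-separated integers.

start (-4,-4,-6) = (f(1,0),f(0,1),f(1,1))
replace slot 3: 2·((-4)+(-4)) − (-6) = -10 → (-4,-4,-10)
replace slot 2: 2·((-4)+(-10)) − (-4) = -24 → (-4,-24,-10)
replace slot 3: 2·((-4)+(-24)) − (-10) = -46 → (-4,-24,-46)

-4,-24,-46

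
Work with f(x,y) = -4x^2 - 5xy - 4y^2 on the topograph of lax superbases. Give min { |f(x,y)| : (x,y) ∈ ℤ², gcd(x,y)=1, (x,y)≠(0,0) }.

translate: b→-3 (≡5 mod 8), so (4,5,4)→(4,-3,3)
flip: (4,-3,3)→(3,3,4)
reduced (well bottom): (3,3,4) with a≤c, −a<b≤a
well minimum |f| = |-3| = 3 (negative-definite)

3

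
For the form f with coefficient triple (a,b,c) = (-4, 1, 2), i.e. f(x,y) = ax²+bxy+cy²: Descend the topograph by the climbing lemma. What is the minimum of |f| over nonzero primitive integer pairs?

descent: ρ → (2,3,-3)  [lands on river]
river: ρ → (-3,3,2)
river: ρ → (2,5,-1)
river: ρ → (-1,5,2)
closes: descent 1, river 4
min |a| on river = 1

1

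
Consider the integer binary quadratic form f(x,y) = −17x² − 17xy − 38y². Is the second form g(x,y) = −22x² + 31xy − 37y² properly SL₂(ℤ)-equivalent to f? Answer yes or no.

D₁ = -2295, D₂ = -2295
f is negative-definite; reduce −f:
−f: reduced (well bottom): (17,17,38) with a≤c, −a<b≤a
flip sign back: reduced form of f is (-17,-17,-38)
g is negative-definite; reduce −g:
−g: translate: b→13 (≡-31 mod 44), so (22,-31,37)→(22,13,28)
−g: reduced (well bottom): (22,13,28) with a≤c, −a<b≤a
flip sign back: reduced form of g is (-22,-13,-28)
reduced forms (-17, -17, -38) vs (-22, -13, -28) ⇒ inequivalent

no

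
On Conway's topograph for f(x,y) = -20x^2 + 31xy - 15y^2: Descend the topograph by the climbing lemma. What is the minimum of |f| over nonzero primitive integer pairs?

translate: b→9 (≡-31 mod 40), so (20,-31,15)→(20,9,4)
flip: (20,9,4)→(4,-9,20)
translate: b→-1 (≡-9 mod 8), so (4,-9,20)→(4,-1,15)
reduced (well bottom): (4,-1,15) with a≤c, −a<b≤a
well minimum |f| = |-4| = 4 (negative-definite)

4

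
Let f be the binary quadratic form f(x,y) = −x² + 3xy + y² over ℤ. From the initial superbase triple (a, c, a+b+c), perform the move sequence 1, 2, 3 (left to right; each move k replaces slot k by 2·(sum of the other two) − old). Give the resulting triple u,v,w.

start (-1,1,3) = (f(1,0),f(0,1),f(1,1))
replace slot 1: 2·(1+3) − (-1) = 9 → (9,1,3)
replace slot 2: 2·(9+3) − 1 = 23 → (9,23,3)
replace slot 3: 2·(9+23) − 3 = 61 → (9,23,61)

9,23,61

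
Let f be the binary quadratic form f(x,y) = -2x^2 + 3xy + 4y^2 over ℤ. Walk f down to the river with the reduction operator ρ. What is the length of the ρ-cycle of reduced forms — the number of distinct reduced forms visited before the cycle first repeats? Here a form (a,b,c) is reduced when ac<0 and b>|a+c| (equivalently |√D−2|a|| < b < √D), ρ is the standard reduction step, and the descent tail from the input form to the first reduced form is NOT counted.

D = 41, ⌊√D⌋ = 6
river: ρ → (4,5,-1)
river: ρ → (-1,5,4)
river: ρ → (4,3,-2)
river: ρ → (-2,5,2)
river: ρ → (2,3,-4)
river: ρ → (-4,5,1)
river: ρ → (1,5,-4)
river: ρ → (-4,3,2)
river: ρ → (2,5,-2)
river: ρ → (-2,3,4)
ρ-cycle length = 10 (tail of 0 descent steps not counted)

10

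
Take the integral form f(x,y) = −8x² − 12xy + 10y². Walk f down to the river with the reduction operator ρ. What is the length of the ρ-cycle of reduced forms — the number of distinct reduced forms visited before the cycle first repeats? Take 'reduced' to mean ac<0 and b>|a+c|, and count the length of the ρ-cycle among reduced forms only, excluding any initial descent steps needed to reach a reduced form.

D = 464, ⌊√D⌋ = 21
descent: ρ → (10,12,-8)  [lands on river]
river: ρ → (-8,20,2)
river: ρ → (2,20,-8)
river: ρ → (-8,12,10)
river: ρ → (10,8,-10)
river: ρ → (-10,12,8)
river: ρ → (8,20,-2)
river: ρ → (-2,20,8)
river: ρ → (8,12,-10)
river: ρ → (-10,8,10)
ρ-cycle length = 10 (tail of 1 descent step not counted)

10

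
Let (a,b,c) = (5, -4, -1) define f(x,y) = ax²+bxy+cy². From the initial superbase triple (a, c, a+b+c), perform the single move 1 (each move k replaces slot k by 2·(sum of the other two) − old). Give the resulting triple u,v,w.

start (5,-1,0) = (f(1,0),f(0,1),f(1,1))
replace slot 1: 2·((-1)+0) − 5 = -7 → (-7,-1,0)

-7,-1,0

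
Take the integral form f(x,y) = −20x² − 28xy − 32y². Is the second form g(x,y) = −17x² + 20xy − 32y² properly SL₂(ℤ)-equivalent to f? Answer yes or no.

D₁ = -1776, D₂ = -1776
f is negative-definite; reduce −f:
−f: translate: b→-12 (≡28 mod 40), so (20,28,32)→(20,-12,24)
−f: reduced (well bottom): (20,-12,24) with a≤c, −a<b≤a
flip sign back: reduced form of f is (-20,12,-24)
g is negative-definite; reduce −g:
−g: translate: b→14 (≡-20 mod 34), so (17,-20,32)→(17,14,29)
−g: reduced (well bottom): (17,14,29) with a≤c, −a<b≤a
flip sign back: reduced form of g is (-17,-14,-29)
reduced forms (-20, 12, -24) vs (-17, -14, -29) ⇒ inequivalent

no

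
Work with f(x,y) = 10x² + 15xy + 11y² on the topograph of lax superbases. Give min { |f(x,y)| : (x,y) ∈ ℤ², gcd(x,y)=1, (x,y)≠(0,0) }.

translate: b→-5 (≡15 mod 20), so (10,15,11)→(10,-5,6)
flip: (10,-5,6)→(6,5,10)
reduced (well bottom): (6,5,10) with a≤c, −a<b≤a
well minimum = a = 6

6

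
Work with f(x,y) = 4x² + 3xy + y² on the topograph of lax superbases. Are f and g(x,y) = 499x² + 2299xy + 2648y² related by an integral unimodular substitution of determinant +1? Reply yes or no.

D₁ = -7, D₂ = -7
f: flip: (4,3,1)→(1,-3,4)
f: translate: b→1 (≡-3 mod 2), so (1,-3,4)→(1,1,2)
f: reduced (well bottom): (1,1,2) with a≤c, −a<b≤a
g: translate: b→303 (≡2299 mod 998), so (499,2299,2648)→(499,303,46)
g: flip: (499,303,46)→(46,-303,499)
g: translate: b→-27 (≡-303 mod 92), so (46,-303,499)→(46,-27,4)
g: flip: (46,-27,4)→(4,27,46)
g: translate: b→3 (≡27 mod 8), so (4,27,46)→(4,3,1)
g: flip: (4,3,1)→(1,-3,4)
g: translate: b→1 (≡-3 mod 2), so (1,-3,4)→(1,1,2)
g: reduced (well bottom): (1,1,2) with a≤c, −a<b≤a
reduced forms (1, 1, 2) vs (1, 1, 2) ⇒ equivalent

yes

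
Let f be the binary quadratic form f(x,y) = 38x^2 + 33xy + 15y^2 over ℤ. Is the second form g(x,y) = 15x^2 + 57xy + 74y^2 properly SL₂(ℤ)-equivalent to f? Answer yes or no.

D₁ = -1191, D₂ = -1191
f: flip: (38,33,15)→(15,-33,38)
f: translate: b→-3 (≡-33 mod 30), so (15,-33,38)→(15,-3,20)
f: reduced (well bottom): (15,-3,20) with a≤c, −a<b≤a
g: translate: b→-3 (≡57 mod 30), so (15,57,74)→(15,-3,20)
g: reduced (well bottom): (15,-3,20) with a≤c, −a<b≤a
reduced forms (15, -3, 20) vs (15, -3, 20) ⇒ equivalent

yes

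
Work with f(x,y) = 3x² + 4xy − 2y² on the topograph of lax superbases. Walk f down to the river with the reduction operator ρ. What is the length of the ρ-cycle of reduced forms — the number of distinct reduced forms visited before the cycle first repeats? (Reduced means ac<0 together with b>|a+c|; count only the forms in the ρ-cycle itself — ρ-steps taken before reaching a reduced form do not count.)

D = 40, ⌊√D⌋ = 6
river: ρ → (-2,4,3)
river: ρ → (3,2,-3)
river: ρ → (-3,4,2)
river: ρ → (2,4,-3)
river: ρ → (-3,2,3)
river: ρ → (3,4,-2)
ρ-cycle length = 6 (tail of 0 descent steps not counted)

6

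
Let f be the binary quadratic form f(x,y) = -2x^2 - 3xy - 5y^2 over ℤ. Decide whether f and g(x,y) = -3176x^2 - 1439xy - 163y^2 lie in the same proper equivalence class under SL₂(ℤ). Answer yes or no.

D₁ = -31, D₂ = -31
f is negative-definite; reduce −f:
−f: translate: b→-1 (≡3 mod 4), so (2,3,5)→(2,-1,4)
−f: reduced (well bottom): (2,-1,4) with a≤c, −a<b≤a
flip sign back: reduced form of f is (-2,1,-4)
g is negative-definite; reduce −g:
−g: flip: (3176,1439,163)→(163,-1439,3176)
−g: translate: b→-135 (≡-1439 mod 326), so (163,-1439,3176)→(163,-135,28)
−g: flip: (163,-135,28)→(28,135,163)
−g: translate: b→23 (≡135 mod 56), so (28,135,163)→(28,23,5)
−g: flip: (28,23,5)→(5,-23,28)
−g: translate: b→-3 (≡-23 mod 10), so (5,-23,28)→(5,-3,2)
−g: flip: (5,-3,2)→(2,3,5)
−g: translate: b→-1 (≡3 mod 4), so (2,3,5)→(2,-1,4)
−g: reduced (well bottom): (2,-1,4) with a≤c, −a<b≤a
flip sign back: reduced form of g is (-2,1,-4)
reduced forms (-2, 1, -4) vs (-2, 1, -4) ⇒ equivalent

yes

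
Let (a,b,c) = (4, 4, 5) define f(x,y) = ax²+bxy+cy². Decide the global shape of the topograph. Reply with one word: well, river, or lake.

D = b²−4ac = 4² − 4·4·5 = -64
D < 0 ⇒ definite ⇒ every region one sign ⇒ single well

well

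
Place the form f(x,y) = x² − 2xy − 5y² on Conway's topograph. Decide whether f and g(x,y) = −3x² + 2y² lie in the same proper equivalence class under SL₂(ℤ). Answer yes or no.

D₁ = 24, D₂ = 24
river cycle of f (length 2): (1, 4, -2), (-2, 4, 1)
river cycle of g (length 2): (2, 4, -1), (-1, 4, 2)
cycles differ ⇒ inequivalent

no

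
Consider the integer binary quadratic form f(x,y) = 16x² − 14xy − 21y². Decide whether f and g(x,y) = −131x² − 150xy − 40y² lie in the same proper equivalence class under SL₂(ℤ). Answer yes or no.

D₁ = 1540, D₂ = 1540
river cycle of f (length 16): (-21, 14, 16), (16, 18, -19), (-19, 20, 15), (15, 10, -24), (-24, 38, 1), (1, 38, -24), (-24, 10, 15), (15, 20, -19), (-19, 18, 16), (16, 14, -21), … (6 more)
river cycle of g (length 16): (9, 28, -21), (-21, 14, 16), (16, 18, -19), (-19, 20, 15), (15, 10, -24), (-24, 38, 1), (1, 38, -24), (-24, 10, 15), (15, 20, -19), (-19, 18, 16), … (6 more)
cycles coincide ⇒ equivalent

yes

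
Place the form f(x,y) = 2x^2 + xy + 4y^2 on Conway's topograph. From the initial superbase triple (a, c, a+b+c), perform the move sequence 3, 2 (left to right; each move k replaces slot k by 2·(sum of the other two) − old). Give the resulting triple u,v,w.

start (2,4,7) = (f(1,0),f(0,1),f(1,1))
replace slot 3: 2·(2+4) − 7 = 5 → (2,4,5)
replace slot 2: 2·(2+5) − 4 = 10 → (2,10,5)

2,10,5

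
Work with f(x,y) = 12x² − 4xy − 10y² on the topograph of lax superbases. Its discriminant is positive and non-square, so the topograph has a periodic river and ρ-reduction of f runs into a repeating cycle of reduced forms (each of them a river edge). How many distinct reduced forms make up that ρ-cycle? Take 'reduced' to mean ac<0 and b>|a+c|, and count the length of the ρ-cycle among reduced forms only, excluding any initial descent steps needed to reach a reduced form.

D = 496, ⌊√D⌋ = 22
descent: ρ → (-10,4,12)  [lands on river]
river: ρ → (12,20,-2)
river: ρ → (-2,20,12)
river: ρ → (12,4,-10)
river: ρ → (-10,16,6)
river: ρ → (6,20,-4)
river: ρ → (-4,20,6)
river: ρ → (6,16,-10)
ρ-cycle length = 8 (tail of 1 descent step not counted)

8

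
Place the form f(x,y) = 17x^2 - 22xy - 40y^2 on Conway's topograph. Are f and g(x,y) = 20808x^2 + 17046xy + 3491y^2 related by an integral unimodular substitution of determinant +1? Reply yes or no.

D₁ = 3204, D₂ = 3204
river cycle of f (length 20): (17, 46, -16), (-16, 50, 11), (11, 38, -40), (-40, 42, 9), (9, 48, -25), (-25, 52, 5), (5, 48, -45), (-45, 42, 8), (8, 54, -9), (-9, 54, 8), … (10 more)
river cycle of g (length 20): (-16, 50, 11), (11, 38, -40), (-40, 42, 9), (9, 48, -25), (-25, 52, 5), (5, 48, -45), (-45, 42, 8), (8, 54, -9), (-9, 54, 8), (8, 42, -45), … (10 more)
cycles coincide ⇒ equivalent

yes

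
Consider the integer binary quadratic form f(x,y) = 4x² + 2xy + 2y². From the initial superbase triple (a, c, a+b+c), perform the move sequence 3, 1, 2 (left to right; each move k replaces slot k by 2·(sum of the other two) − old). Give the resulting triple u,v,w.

start (4,2,8) = (f(1,0),f(0,1),f(1,1))
replace slot 3: 2·(4+2) − 8 = 4 → (4,2,4)
replace slot 1: 2·(2+4) − 4 = 8 → (8,2,4)
replace slot 2: 2·(8+4) − 2 = 22 → (8,22,4)

8,22,4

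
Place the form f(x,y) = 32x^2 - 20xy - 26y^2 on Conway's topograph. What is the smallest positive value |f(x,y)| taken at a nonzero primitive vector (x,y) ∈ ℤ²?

descent: ρ → (-26,20,32)  [lands on river]
river: ρ → (32,44,-14)
river: ρ → (-14,40,38)
river: ρ → (38,36,-16)
river: ρ → (-16,60,2)
river: ρ → (2,60,-16)
river: ρ → (-16,36,38)
river: ρ → (38,40,-14)
river: ρ → (-14,44,32)
river: ρ → (32,20,-26)
river: ρ → (-26,32,26)
river: ρ → (26,20,-32)
river: ρ → (-32,44,14)
river: ρ → (14,40,-38)
river: ρ → (-38,36,16)
river: ρ → (16,60,-2)
river: ρ → (-2,60,16)
river: ρ → (16,36,-38)
river: ρ → (-38,40,14)
river: ρ → (14,44,-32)
river: ρ → (-32,20,26)
river: ρ → (26,32,-26)
closes: descent 1, river 22
min |a| on river = 2

2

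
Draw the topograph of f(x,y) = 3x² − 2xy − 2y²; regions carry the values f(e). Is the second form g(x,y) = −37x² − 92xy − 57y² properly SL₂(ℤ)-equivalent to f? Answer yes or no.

D₁ = 28, D₂ = 28
river cycle of f (length 4): (-2, 2, 3), (3, 4, -1), (-1, 4, 3), (3, 2, -2)
river cycle of g (length 4): (-2, 2, 3), (3, 4, -1), (-1, 4, 3), (3, 2, -2)
cycles coincide ⇒ equivalent

yes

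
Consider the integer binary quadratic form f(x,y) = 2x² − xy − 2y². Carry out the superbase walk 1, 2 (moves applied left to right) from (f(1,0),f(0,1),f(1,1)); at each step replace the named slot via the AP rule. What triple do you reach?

start (2,-2,-1) = (f(1,0),f(0,1),f(1,1))
replace slot 1: 2·((-2)+(-1)) − 2 = -8 → (-8,-2,-1)
replace slot 2: 2·((-8)+(-1)) − (-2) = -16 → (-8,-16,-1)

-8,-16,-1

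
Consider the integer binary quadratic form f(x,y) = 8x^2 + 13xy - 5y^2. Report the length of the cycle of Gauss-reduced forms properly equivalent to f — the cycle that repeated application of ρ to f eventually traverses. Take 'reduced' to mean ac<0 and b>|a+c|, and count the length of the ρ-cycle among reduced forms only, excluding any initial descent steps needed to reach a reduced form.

D = 329, ⌊√D⌋ = 18
river: ρ → (-5,17,2)
river: ρ → (2,15,-13)
river: ρ → (-13,11,4)
river: ρ → (4,13,-10)
river: ρ → (-10,7,7)
river: ρ → (7,7,-10)
river: ρ → (-10,13,4)
river: ρ → (4,11,-13)
river: ρ → (-13,15,2)
river: ρ → (2,17,-5)
river: ρ → (-5,13,8)
river: ρ → (8,3,-10)
river: ρ → (-10,17,1)
river: ρ → (1,17,-10)
river: ρ → (-10,3,8)
river: ρ → (8,13,-5)
ρ-cycle length = 16 (tail of 0 descent steps not counted)

16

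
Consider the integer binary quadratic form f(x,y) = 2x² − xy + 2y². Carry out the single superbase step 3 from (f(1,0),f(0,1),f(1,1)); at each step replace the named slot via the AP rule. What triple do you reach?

start (2,2,3) = (f(1,0),f(0,1),f(1,1))
replace slot 3: 2·(2+2) − 3 = 5 → (2,2,5)

2,2,5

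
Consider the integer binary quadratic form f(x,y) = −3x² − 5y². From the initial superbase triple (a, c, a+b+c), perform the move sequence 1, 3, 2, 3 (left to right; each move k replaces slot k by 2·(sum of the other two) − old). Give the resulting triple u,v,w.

start (-3,-5,-8) = (f(1,0),f(0,1),f(1,1))
replace slot 1: 2·((-5)+(-8)) − (-3) = -23 → (-23,-5,-8)
replace slot 3: 2·((-23)+(-5)) − (-8) = -48 → (-23,-5,-48)
replace slot 2: 2·((-23)+(-48)) − (-5) = -137 → (-23,-137,-48)
replace slot 3: 2·((-23)+(-137)) − (-48) = -272 → (-23,-137,-272)

-23,-137,-272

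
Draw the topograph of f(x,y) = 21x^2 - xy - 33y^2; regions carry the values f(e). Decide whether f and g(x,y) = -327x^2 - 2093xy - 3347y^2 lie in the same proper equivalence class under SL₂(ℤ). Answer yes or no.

D₁ = 2773, D₂ = 2773
river cycle of f (length 30): (21, 41, -13), (-13, 37, 27), (27, 17, -23), (-23, 29, 21), (21, 13, -31), (-31, 49, 3), (3, 47, -47), (-47, 47, 3), (3, 49, -31), (-31, 13, 21), … (20 more)
river cycle of g (length 30): (-11, 43, 21), (21, 41, -13), (-13, 37, 27), (27, 17, -23), (-23, 29, 21), (21, 13, -31), (-31, 49, 3), (3, 47, -47), (-47, 47, 3), (3, 49, -31), … (20 more)
cycles coincide ⇒ equivalent

yes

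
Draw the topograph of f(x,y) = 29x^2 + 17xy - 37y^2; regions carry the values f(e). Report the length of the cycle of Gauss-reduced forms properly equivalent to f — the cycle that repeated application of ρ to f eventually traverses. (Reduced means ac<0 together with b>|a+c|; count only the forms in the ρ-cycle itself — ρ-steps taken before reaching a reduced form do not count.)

D = 4581, ⌊√D⌋ = 67
river: ρ → (-37,57,9)
river: ρ → (9,51,-55)
river: ρ → (-55,59,5)
river: ρ → (5,61,-43)
river: ρ → (-43,25,23)
river: ρ → (23,67,-1)
river: ρ → (-1,67,23)
river: ρ → (23,25,-43)
river: ρ → (-43,61,5)
river: ρ → (5,59,-55)
river: ρ → (-55,51,9)
river: ρ → (9,57,-37)
river: ρ → (-37,17,29)
river: ρ → (29,41,-25)
river: ρ → (-25,59,11)
river: ρ → (11,51,-45)
river: ρ → (-45,39,17)
river: ρ → (17,63,-9)
river: ρ → (-9,63,17)
river: ρ → (17,39,-45)
river: ρ → (-45,51,11)
river: ρ → (11,59,-25)
river: ρ → (-25,41,29)
river: ρ → (29,17,-37)
ρ-cycle length = 24 (tail of 0 descent steps not counted)

24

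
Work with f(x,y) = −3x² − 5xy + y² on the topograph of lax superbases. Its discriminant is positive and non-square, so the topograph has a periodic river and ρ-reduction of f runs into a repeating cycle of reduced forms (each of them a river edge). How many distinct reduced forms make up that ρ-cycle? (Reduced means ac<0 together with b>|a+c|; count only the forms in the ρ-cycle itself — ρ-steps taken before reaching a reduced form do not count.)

D = 37, ⌊√D⌋ = 6
descent: ρ → (1,5,-3)  [lands on river]
river: ρ → (-3,1,3)
river: ρ → (3,5,-1)
river: ρ → (-1,5,3)
river: ρ → (3,1,-3)
river: ρ → (-3,5,1)
ρ-cycle length = 6 (tail of 1 descent step not counted)

6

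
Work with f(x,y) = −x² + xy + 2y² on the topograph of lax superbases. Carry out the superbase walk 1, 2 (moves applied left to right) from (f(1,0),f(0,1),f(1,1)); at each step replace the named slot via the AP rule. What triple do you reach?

start (-1,2,2) = (f(1,0),f(0,1),f(1,1))
replace slot 1: 2·(2+2) − (-1) = 9 → (9,2,2)
replace slot 2: 2·(9+2) − 2 = 20 → (9,20,2)

9,20,2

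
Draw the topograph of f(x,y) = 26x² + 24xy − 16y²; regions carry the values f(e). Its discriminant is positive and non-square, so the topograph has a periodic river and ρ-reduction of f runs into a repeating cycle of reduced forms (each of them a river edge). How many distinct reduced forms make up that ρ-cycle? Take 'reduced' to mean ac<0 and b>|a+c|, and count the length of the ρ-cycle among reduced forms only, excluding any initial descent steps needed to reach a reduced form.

D = 2240, ⌊√D⌋ = 47
river: ρ → (-16,40,10)
river: ρ → (10,40,-16)
river: ρ → (-16,24,26)
river: ρ → (26,28,-14)
river: ρ → (-14,28,26)
river: ρ → (26,24,-16)
ρ-cycle length = 6 (tail of 0 descent steps not counted)

6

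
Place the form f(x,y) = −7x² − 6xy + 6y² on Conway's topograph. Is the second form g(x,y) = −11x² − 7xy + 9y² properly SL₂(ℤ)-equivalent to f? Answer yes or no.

D₁ = 204, D₂ = 445
discriminants differ ⇒ not SL₂(ℤ)-equivalent

no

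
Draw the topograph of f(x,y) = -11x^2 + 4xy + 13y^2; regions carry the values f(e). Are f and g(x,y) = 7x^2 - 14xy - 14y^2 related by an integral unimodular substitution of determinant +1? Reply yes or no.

D₁ = 588, D₂ = 588
river cycle of f (length 6): (13, 22, -2), (-2, 22, 13), (13, 4, -11), (-11, 18, 6), (6, 18, -11), (-11, 4, 13)
river cycle of g (length 2): (-14, 14, 7), (7, 14, -14)
cycles differ ⇒ inequivalent

no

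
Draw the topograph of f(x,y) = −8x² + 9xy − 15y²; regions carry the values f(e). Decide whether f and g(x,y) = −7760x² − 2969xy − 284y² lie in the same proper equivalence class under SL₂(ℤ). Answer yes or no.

D₁ = -399, D₂ = -399
f is negative-definite; reduce −f:
−f: translate: b→7 (≡-9 mod 16), so (8,-9,15)→(8,7,14)
−f: reduced (well bottom): (8,7,14) with a≤c, −a<b≤a
flip sign back: reduced form of f is (-8,-7,-14)
g is negative-definite; reduce −g:
−g: flip: (7760,2969,284)→(284,-2969,7760)
−g: translate: b→-129 (≡-2969 mod 568), so (284,-2969,7760)→(284,-129,15)
−g: flip: (284,-129,15)→(15,129,284)
−g: translate: b→9 (≡129 mod 30), so (15,129,284)→(15,9,8)
−g: flip: (15,9,8)→(8,-9,15)
−g: translate: b→7 (≡-9 mod 16), so (8,-9,15)→(8,7,14)
−g: reduced (well bottom): (8,7,14) with a≤c, −a<b≤a
flip sign back: reduced form of g is (-8,-7,-14)
reduced forms (-8, -7, -14) vs (-8, -7, -14) ⇒ equivalent

yes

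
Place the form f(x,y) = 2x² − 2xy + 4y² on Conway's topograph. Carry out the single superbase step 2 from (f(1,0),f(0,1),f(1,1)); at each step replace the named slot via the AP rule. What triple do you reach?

start (2,4,4) = (f(1,0),f(0,1),f(1,1))
replace slot 2: 2·(2+4) − 4 = 8 → (2,8,4)

2,8,4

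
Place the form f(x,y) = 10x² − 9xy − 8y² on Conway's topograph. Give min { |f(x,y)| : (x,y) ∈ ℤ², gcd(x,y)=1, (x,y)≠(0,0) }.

descent: ρ → (-8,9,10)  [lands on river]
river: ρ → (10,11,-7)
river: ρ → (-7,17,4)
river: ρ → (4,15,-11)
river: ρ → (-11,7,8)
river: ρ → (8,9,-10)
river: ρ → (-10,11,7)
river: ρ → (7,17,-4)
river: ρ → (-4,15,11)
river: ρ → (11,7,-8)
closes: descent 1, river 10
min |a| on river = 4

4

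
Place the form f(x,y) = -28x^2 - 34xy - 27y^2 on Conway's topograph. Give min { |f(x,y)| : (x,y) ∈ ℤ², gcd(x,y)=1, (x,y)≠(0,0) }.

translate: b→-22 (≡34 mod 56), so (28,34,27)→(28,-22,21)
flip: (28,-22,21)→(21,22,28)
translate: b→-20 (≡22 mod 42), so (21,22,28)→(21,-20,27)
reduced (well bottom): (21,-20,27) with a≤c, −a<b≤a
well minimum |f| = |-21| = 21 (negative-definite)

21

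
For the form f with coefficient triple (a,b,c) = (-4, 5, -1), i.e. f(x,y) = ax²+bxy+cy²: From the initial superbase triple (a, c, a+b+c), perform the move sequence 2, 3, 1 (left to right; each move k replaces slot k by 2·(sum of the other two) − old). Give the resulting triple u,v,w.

start (-4,-1,0) = (f(1,0),f(0,1),f(1,1))
replace slot 2: 2·((-4)+0) − (-1) = -7 → (-4,-7,0)
replace slot 3: 2·((-4)+(-7)) − 0 = -22 → (-4,-7,-22)
replace slot 1: 2·((-7)+(-22)) − (-4) = -54 → (-54,-7,-22)

-54,-7,-22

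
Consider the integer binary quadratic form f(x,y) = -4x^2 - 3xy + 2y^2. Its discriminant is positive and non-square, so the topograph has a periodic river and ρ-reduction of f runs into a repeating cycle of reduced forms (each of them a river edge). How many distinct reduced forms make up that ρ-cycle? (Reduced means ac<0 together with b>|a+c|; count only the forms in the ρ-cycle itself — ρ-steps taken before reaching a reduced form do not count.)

D = 41, ⌊√D⌋ = 6
descent: ρ → (2,3,-4)  [lands on river]
river: ρ → (-4,5,1)
river: ρ → (1,5,-4)
river: ρ → (-4,3,2)
river: ρ → (2,5,-2)
river: ρ → (-2,3,4)
river: ρ → (4,5,-1)
river: ρ → (-1,5,4)
river: ρ → (4,3,-2)
river: ρ → (-2,5,2)
ρ-cycle length = 10 (tail of 1 descent step not counted)

10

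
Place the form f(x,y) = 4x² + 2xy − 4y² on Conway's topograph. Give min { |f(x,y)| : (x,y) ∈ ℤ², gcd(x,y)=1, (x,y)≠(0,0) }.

river: ρ → (-4,6,2)
river: ρ → (2,6,-4)
river: ρ → (-4,2,4)
river: ρ → (4,6,-2)
river: ρ → (-2,6,4)
river: ρ → (4,2,-4)
closes: descent 0, river 6
min |a| on river = 2

2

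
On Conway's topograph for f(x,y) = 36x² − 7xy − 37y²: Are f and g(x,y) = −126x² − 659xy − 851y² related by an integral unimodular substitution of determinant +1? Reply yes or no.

D₁ = 5377, D₂ = 5377
river cycle of f (length 86): (-37, 7, 36), (36, 65, -8), (-8, 63, 44), (44, 25, -27), (-27, 29, 42), (42, 55, -14), (-14, 57, 38), (38, 19, -33), (-33, 47, 24), (24, 49, -31), … (76 more)
river cycle of g (length 86): (-8, 63, 44), (44, 25, -27), (-27, 29, 42), (42, 55, -14), (-14, 57, 38), (38, 19, -33), (-33, 47, 24), (24, 49, -31), (-31, 13, 42), (42, 71, -2), … (76 more)
cycles coincide ⇒ equivalent

yes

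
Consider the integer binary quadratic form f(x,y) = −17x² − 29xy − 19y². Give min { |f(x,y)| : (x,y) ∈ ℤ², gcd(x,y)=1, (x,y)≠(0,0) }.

translate: b→-5 (≡29 mod 34), so (17,29,19)→(17,-5,7)
flip: (17,-5,7)→(7,5,17)
reduced (well bottom): (7,5,17) with a≤c, −a<b≤a
well minimum |f| = |-7| = 7 (negative-definite)

7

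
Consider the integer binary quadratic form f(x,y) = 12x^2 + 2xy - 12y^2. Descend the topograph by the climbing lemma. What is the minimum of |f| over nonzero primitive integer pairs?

river: ρ → (-12,22,2)
river: ρ → (2,22,-12)
river: ρ → (-12,2,12)
river: ρ → (12,22,-2)
river: ρ → (-2,22,12)
river: ρ → (12,2,-12)
closes: descent 0, river 6
min |a| on river = 2

2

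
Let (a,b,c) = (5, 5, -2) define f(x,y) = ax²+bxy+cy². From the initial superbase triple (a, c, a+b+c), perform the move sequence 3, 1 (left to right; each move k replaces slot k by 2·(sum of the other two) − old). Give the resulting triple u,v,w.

start (5,-2,8) = (f(1,0),f(0,1),f(1,1))
replace slot 3: 2·(5+(-2)) − 8 = -2 → (5,-2,-2)
replace slot 1: 2·((-2)+(-2)) − 5 = -13 → (-13,-2,-2)

-13,-2,-2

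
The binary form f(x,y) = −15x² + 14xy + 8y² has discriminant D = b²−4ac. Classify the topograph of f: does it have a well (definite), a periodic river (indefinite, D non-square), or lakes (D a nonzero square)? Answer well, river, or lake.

D = b²−4ac = 14² − 4·(-15)·8 = 676
D = 26² is a perfect square ⇒ form factors over ℤ ⇒ lakes

lake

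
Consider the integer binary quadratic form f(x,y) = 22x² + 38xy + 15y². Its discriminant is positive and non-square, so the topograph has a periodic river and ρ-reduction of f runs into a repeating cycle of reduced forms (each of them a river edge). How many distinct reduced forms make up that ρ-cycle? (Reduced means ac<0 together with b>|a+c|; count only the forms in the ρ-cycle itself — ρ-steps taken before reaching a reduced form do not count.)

D = 124, ⌊√D⌋ = 11
descent: ρ → (15,-8,-1)
descent: ρ → (-1,10,6)  [lands on river]
river: ρ → (6,2,-5)
river: ρ → (-5,8,3)
river: ρ → (3,10,-2)
river: ρ → (-2,10,3)
river: ρ → (3,8,-5)
river: ρ → (-5,2,6)
river: ρ → (6,10,-1)
ρ-cycle length = 8 (tail of 2 descent steps not counted)

8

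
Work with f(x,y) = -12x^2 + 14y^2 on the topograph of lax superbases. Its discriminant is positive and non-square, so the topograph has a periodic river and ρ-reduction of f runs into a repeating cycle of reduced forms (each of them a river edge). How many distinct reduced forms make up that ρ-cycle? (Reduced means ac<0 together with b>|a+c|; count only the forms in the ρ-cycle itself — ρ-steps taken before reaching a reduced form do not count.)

D = 672, ⌊√D⌋ = 25
descent: ρ → (14,0,-12)
descent: ρ → (-12,24,2)  [lands on river]
river: ρ → (2,24,-12)
ρ-cycle length = 2 (tail of 2 descent steps not counted)

2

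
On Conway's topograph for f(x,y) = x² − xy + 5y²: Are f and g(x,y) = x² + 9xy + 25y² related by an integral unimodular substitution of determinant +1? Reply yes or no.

D₁ = -19, D₂ = -19
f: translate: b→1 (≡-1 mod 2), so (1,-1,5)→(1,1,5)
f: reduced (well bottom): (1,1,5) with a≤c, −a<b≤a
g: translate: b→1 (≡9 mod 2), so (1,9,25)→(1,1,5)
g: reduced (well bottom): (1,1,5) with a≤c, −a<b≤a
reduced forms (1, 1, 5) vs (1, 1, 5) ⇒ equivalent

yes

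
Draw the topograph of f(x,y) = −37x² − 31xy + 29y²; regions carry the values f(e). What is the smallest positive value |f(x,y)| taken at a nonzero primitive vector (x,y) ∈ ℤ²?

descent: ρ → (29,31,-37)  [lands on river]
river: ρ → (-37,43,23)
river: ρ → (23,49,-31)
river: ρ → (-31,13,41)
river: ρ → (41,69,-3)
river: ρ → (-3,69,41)
river: ρ → (41,13,-31)
river: ρ → (-31,49,23)
river: ρ → (23,43,-37)
river: ρ → (-37,31,29)
river: ρ → (29,27,-39)
river: ρ → (-39,51,17)
river: ρ → (17,51,-39)
river: ρ → (-39,27,29)
closes: descent 1, river 14
min |a| on river = 3

3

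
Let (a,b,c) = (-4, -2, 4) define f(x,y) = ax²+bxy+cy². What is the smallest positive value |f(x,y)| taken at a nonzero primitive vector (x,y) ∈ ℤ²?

descent: ρ → (4,2,-4)  [lands on river]
river: ρ → (-4,6,2)
river: ρ → (2,6,-4)
river: ρ → (-4,2,4)
river: ρ → (4,6,-2)
river: ρ → (-2,6,4)
closes: descent 1, river 6
min |a| on river = 2

2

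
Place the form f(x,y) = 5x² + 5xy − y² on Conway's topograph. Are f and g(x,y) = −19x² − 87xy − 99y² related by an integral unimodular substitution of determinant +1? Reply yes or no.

D₁ = 45, D₂ = 45
river cycle of f (length 2): (-1, 5, 5), (5, 5, -1)
river cycle of g (length 2): (-1, 5, 5), (5, 5, -1)
cycles coincide ⇒ equivalent

yes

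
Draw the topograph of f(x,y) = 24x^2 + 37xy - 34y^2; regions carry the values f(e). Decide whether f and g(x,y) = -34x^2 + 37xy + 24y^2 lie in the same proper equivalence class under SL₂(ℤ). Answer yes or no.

D₁ = 4633, D₂ = 4633
river cycle of f (length 32): (-34, 31, 27), (27, 23, -38), (-38, 53, 12), (12, 67, -3), (-3, 65, 34), (34, 3, -34), (-34, 65, 3), (3, 67, -12), (-12, 53, 38), (38, 23, -27), … (22 more)
river cycle of g (length 32): (24, 59, -12), (-12, 61, 19), (19, 53, -24), (-24, 43, 29), (29, 15, -38), (-38, 61, 6), (6, 59, -48), (-48, 37, 17), (17, 65, -6), (-6, 67, 6), … (22 more)
cycles differ ⇒ inequivalent

no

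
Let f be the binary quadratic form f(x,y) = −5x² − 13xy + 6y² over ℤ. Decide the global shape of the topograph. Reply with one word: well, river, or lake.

D = b²−4ac = (-13)² − 4·(-5)·6 = 289
D = 17² is a perfect square ⇒ form factors over ℤ ⇒ lakes

lake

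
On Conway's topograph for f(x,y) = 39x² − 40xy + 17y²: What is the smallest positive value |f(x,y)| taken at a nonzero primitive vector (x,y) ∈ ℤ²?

translate: b→38 (≡-40 mod 78), so (39,-40,17)→(39,38,16)
flip: (39,38,16)→(16,-38,39)
translate: b→-6 (≡-38 mod 32), so (16,-38,39)→(16,-6,17)
reduced (well bottom): (16,-6,17) with a≤c, −a<b≤a
well minimum = a = 16

16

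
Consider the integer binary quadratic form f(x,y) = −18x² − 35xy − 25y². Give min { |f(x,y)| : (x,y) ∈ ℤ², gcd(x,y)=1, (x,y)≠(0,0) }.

translate: b→-1 (≡35 mod 36), so (18,35,25)→(18,-1,8)
flip: (18,-1,8)→(8,1,18)
reduced (well bottom): (8,1,18) with a≤c, −a<b≤a
well minimum |f| = |-8| = 8 (negative-definite)

8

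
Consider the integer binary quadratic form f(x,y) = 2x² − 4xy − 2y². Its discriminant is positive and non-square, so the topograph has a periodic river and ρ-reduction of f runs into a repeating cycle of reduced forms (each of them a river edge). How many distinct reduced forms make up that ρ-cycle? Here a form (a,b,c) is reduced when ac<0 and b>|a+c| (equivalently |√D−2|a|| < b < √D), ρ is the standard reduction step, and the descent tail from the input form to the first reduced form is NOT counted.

D = 32, ⌊√D⌋ = 5
descent: ρ → (-2,4,2)  [lands on river]
river: ρ → (2,4,-2)
ρ-cycle length = 2 (tail of 1 descent step not counted)

2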